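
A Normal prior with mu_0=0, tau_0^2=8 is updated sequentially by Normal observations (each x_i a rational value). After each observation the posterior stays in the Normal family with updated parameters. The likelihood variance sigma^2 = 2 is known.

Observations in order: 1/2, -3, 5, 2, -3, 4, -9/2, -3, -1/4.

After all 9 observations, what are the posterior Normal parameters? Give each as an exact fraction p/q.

obs 1: x=1/2 → posterior Normal(2/5, 8/5)
obs 2: x=-3 → posterior Normal(-10/9, 8/9)
obs 3: x=5 → posterior Normal(10/13, 8/13)
obs 4: x=2 → posterior Normal(18/17, 8/17)
obs 5: x=-3 → posterior Normal(2/7, 8/21)
obs 6: x=4 → posterior Normal(22/25, 8/25)
obs 7: x=-9/2 → posterior Normal(4/29, 8/29)
obs 8: x=-3 → posterior Normal(-8/33, 8/33)
obs 9: x=-1/4 → posterior Normal(-9/37, 8/37)

mu_0=-9/37, tau_0^2=8/37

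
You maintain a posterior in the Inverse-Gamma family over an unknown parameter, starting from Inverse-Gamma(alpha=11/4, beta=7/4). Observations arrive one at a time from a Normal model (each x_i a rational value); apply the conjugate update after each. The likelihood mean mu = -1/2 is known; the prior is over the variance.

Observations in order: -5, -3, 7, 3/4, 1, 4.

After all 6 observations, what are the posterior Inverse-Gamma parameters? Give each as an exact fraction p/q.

alpha=23/4, beta=1765/32

obs 1: x=-5 → posterior Inverse-Gamma(13/4, 95/8)
obs 2: x=-3 → posterior Inverse-Gamma(15/4, 15)
obs 3: x=7 → posterior Inverse-Gamma(17/4, 345/8)
obs 4: x=3/4 → posterior Inverse-Gamma(19/4, 1405/32)
obs 5: x=1 → posterior Inverse-Gamma(21/4, 1441/32)
obs 6: x=4 → posterior Inverse-Gamma(23/4, 1765/32)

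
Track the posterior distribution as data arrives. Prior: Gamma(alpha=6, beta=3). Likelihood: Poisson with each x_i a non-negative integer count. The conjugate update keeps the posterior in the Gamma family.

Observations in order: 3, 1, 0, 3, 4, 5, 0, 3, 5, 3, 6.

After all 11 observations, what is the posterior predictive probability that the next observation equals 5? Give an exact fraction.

160441639681707324821265012154783191046416597254144/1865924829158627049008600806700997054576873779296875

obs 1: x=3 → posterior Gamma(9, 4)
obs 2: x=1 → posterior Gamma(10, 5)
obs 3: x=0 → posterior Gamma(10, 6)
obs 4: x=3 → posterior Gamma(13, 7)
obs 5: x=4 → posterior Gamma(17, 8)
obs 6: x=5 → posterior Gamma(22, 9)
obs 7: x=0 → posterior Gamma(22, 10)
obs 8: x=3 → posterior Gamma(25, 11)
obs 9: x=5 → posterior Gamma(30, 12)
obs 10: x=3 → posterior Gamma(33, 13)
obs 11: x=6 → posterior Gamma(39, 14)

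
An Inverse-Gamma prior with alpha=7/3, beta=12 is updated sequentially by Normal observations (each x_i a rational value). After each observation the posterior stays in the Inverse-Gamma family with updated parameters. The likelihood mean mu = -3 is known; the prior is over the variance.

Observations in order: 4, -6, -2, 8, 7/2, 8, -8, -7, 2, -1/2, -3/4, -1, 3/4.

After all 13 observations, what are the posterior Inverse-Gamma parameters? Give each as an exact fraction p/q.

alpha=53/6, beta=3701/16

obs 1: x=4 → posterior Inverse-Gamma(17/6, 73/2)
obs 2: x=-6 → posterior Inverse-Gamma(10/3, 41)
obs 3: x=-2 → posterior Inverse-Gamma(23/6, 83/2)
obs 4: x=8 → posterior Inverse-Gamma(13/3, 102)
obs 5: x=7/2 → posterior Inverse-Gamma(29/6, 985/8)
obs 6: x=8 → posterior Inverse-Gamma(16/3, 1469/8)
obs 7: x=-8 → posterior Inverse-Gamma(35/6, 1569/8)
obs 8: x=-7 → posterior Inverse-Gamma(19/3, 1633/8)
obs 9: x=2 → posterior Inverse-Gamma(41/6, 1733/8)
obs 10: x=-1/2 → posterior Inverse-Gamma(22/3, 879/4)
obs 11: x=-3/4 → posterior Inverse-Gamma(47/6, 7113/32)
obs 12: x=-1 → posterior Inverse-Gamma(25/3, 7177/32)
obs 13: x=3/4 → posterior Inverse-Gamma(53/6, 3701/16)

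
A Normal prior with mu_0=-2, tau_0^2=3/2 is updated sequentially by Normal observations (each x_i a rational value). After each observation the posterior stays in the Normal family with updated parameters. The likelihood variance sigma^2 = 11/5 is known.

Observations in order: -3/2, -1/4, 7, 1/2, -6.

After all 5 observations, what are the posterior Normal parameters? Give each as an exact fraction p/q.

obs 1: x=-3/2 → posterior Normal(-133/74, 33/37)
obs 2: x=-1/4 → posterior Normal(-281/208, 33/52)
obs 3: x=7 → posterior Normal(139/268, 33/67)
obs 4: x=1/2 → posterior Normal(169/328, 33/82)
obs 5: x=-6 → posterior Normal(-191/388, 33/97)

mu_0=-191/388, tau_0^2=33/97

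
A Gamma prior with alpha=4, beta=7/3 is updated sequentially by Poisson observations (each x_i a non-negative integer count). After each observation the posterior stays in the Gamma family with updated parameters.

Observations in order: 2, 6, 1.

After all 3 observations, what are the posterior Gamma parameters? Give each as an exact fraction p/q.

alpha=13, beta=16/3

obs 1: x=2 → posterior Gamma(6, 10/3)
obs 2: x=6 → posterior Gamma(12, 13/3)
obs 3: x=1 → posterior Gamma(13, 16/3)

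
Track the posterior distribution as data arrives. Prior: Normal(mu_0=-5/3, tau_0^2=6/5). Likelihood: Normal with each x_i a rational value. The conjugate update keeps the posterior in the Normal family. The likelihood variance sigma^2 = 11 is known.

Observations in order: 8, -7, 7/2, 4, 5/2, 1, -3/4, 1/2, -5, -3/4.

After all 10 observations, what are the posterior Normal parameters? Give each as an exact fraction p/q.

mu_0=-167/345, tau_0^2=66/115

obs 1: x=8 → posterior Normal(-131/183, 66/61)
obs 2: x=-7 → posterior Normal(-257/201, 66/67)
obs 3: x=7/2 → posterior Normal(-194/219, 66/73)
obs 4: x=4 → posterior Normal(-122/237, 66/79)
obs 5: x=5/2 → posterior Normal(-77/255, 66/85)
obs 6: x=1 → posterior Normal(-59/273, 66/91)
obs 7: x=-3/4 → posterior Normal(-145/582, 66/97)
obs 8: x=1/2 → posterior Normal(-127/618, 66/103)
obs 9: x=-5 → posterior Normal(-307/654, 66/109)
obs 10: x=-3/4 → posterior Normal(-167/345, 66/115)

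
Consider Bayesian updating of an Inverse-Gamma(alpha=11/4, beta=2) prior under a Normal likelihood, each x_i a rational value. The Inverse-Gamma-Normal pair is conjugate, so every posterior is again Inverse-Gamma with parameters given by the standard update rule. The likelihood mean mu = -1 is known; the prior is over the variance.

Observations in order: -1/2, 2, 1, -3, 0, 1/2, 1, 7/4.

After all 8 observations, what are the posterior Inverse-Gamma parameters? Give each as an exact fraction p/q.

alpha=27/4, beta=577/32

obs 1: x=-1/2 → posterior Inverse-Gamma(13/4, 17/8)
obs 2: x=2 → posterior Inverse-Gamma(15/4, 53/8)
obs 3: x=1 → posterior Inverse-Gamma(17/4, 69/8)
obs 4: x=-3 → posterior Inverse-Gamma(19/4, 85/8)
obs 5: x=0 → posterior Inverse-Gamma(21/4, 89/8)
obs 6: x=1/2 → posterior Inverse-Gamma(23/4, 49/4)
obs 7: x=1 → posterior Inverse-Gamma(25/4, 57/4)
obs 8: x=7/4 → posterior Inverse-Gamma(27/4, 577/32)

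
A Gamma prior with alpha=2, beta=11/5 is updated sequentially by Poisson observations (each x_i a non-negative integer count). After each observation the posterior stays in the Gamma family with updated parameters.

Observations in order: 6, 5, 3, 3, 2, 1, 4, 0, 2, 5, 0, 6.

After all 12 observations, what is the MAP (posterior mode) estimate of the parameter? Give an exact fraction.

obs 1: x=6 → posterior Gamma(8, 16/5)
obs 2: x=5 → posterior Gamma(13, 21/5)
obs 3: x=3 → posterior Gamma(16, 26/5)
obs 4: x=3 → posterior Gamma(19, 31/5)
obs 5: x=2 → posterior Gamma(21, 36/5)
obs 6: x=1 → posterior Gamma(22, 41/5)
obs 7: x=4 → posterior Gamma(26, 46/5)
obs 8: x=0 → posterior Gamma(26, 51/5)
obs 9: x=2 → posterior Gamma(28, 56/5)
obs 10: x=5 → posterior Gamma(33, 61/5)
obs 11: x=0 → posterior Gamma(33, 66/5)
obs 12: x=6 → posterior Gamma(39, 71/5)

190/71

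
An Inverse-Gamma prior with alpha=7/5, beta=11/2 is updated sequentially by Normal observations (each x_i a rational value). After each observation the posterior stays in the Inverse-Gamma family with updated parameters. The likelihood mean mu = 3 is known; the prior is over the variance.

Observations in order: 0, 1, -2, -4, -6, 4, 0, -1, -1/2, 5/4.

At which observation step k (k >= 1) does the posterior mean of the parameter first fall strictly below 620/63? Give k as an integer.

obs 1: x=0 → posterior Inverse-Gamma(19/10, 10)
obs 2: x=1 → posterior Inverse-Gamma(12/5, 12)
obs 3: x=-2 → posterior Inverse-Gamma(29/10, 49/2)
obs 4: x=-4 → posterior Inverse-Gamma(17/5, 49)
obs 5: x=-6 → posterior Inverse-Gamma(39/10, 179/2)
obs 6: x=4 → posterior Inverse-Gamma(22/5, 90)
obs 7: x=0 → posterior Inverse-Gamma(49/10, 189/2)
obs 8: x=-1 → posterior Inverse-Gamma(27/5, 205/2)
obs 9: x=-1/2 → posterior Inverse-Gamma(59/10, 869/8)
obs 10: x=5/4 → posterior Inverse-Gamma(32/5, 3525/32)

k = 2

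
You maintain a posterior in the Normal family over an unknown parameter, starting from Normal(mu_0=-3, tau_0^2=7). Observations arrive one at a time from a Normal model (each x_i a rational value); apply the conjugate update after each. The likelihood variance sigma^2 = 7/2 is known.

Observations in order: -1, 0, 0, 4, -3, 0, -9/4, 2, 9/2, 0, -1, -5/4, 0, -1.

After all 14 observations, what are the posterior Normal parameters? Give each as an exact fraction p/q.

mu_0=-1/29, tau_0^2=7/29

obs 1: x=-1 → posterior Normal(-5/3, 7/3)
obs 2: x=0 → posterior Normal(-1, 7/5)
obs 3: x=0 → posterior Normal(-5/7, 1)
obs 4: x=4 → posterior Normal(1/3, 7/9)
obs 5: x=-3 → posterior Normal(-3/11, 7/11)
obs 6: x=0 → posterior Normal(-3/13, 7/13)
obs 7: x=-9/4 → posterior Normal(-1/2, 7/15)
obs 8: x=2 → posterior Normal(-7/34, 7/17)
obs 9: x=9/2 → posterior Normal(11/38, 7/19)
obs 10: x=0 → posterior Normal(11/42, 1/3)
obs 11: x=-1 → posterior Normal(7/46, 7/23)
obs 12: x=-5/4 → posterior Normal(1/25, 7/25)
obs 13: x=0 → posterior Normal(1/27, 7/27)
obs 14: x=-1 → posterior Normal(-1/29, 7/29)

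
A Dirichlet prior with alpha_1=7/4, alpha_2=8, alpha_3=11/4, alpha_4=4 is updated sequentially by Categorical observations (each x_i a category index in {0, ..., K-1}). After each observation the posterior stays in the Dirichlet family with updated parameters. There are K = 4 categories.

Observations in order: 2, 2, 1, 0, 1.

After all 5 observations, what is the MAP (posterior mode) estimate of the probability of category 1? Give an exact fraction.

18/35

obs 1: x=2 → posterior Dirichlet(7/4, 8, 15/4, 4)
obs 2: x=2 → posterior Dirichlet(7/4, 8, 19/4, 4)
obs 3: x=1 → posterior Dirichlet(7/4, 9, 19/4, 4)
obs 4: x=0 → posterior Dirichlet(11/4, 9, 19/4, 4)
obs 5: x=1 → posterior Dirichlet(11/4, 10, 19/4, 4)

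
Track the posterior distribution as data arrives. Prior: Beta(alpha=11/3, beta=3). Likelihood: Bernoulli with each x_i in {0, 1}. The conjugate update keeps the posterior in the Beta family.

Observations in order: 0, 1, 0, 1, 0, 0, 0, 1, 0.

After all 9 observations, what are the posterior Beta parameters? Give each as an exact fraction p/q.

alpha=20/3, beta=9

obs 1: x=0 → posterior Beta(11/3, 4)
obs 2: x=1 → posterior Beta(14/3, 4)
obs 3: x=0 → posterior Beta(14/3, 5)
obs 4: x=1 → posterior Beta(17/3, 5)
obs 5: x=0 → posterior Beta(17/3, 6)
obs 6: x=0 → posterior Beta(17/3, 7)
obs 7: x=0 → posterior Beta(17/3, 8)
obs 8: x=1 → posterior Beta(20/3, 8)
obs 9: x=0 → posterior Beta(20/3, 9)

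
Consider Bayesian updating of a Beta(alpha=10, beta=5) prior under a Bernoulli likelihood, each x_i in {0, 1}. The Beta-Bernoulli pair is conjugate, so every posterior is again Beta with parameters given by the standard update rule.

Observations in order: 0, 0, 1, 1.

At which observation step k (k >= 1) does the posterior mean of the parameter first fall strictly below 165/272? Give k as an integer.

obs 1: x=0 → posterior Beta(10, 6)
obs 2: x=0 → posterior Beta(10, 7)
obs 3: x=1 → posterior Beta(11, 7)
obs 4: x=1 → posterior Beta(12, 7)

k = 2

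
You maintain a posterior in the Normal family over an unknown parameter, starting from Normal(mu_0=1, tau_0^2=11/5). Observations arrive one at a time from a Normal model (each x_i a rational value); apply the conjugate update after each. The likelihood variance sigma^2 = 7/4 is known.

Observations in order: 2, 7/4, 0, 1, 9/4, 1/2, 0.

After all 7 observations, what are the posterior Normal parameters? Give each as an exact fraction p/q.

mu_0=365/343, tau_0^2=11/49

obs 1: x=2 → posterior Normal(123/79, 77/79)
obs 2: x=7/4 → posterior Normal(200/123, 77/123)
obs 3: x=0 → posterior Normal(200/167, 77/167)
obs 4: x=1 → posterior Normal(244/211, 77/211)
obs 5: x=9/4 → posterior Normal(343/255, 77/255)
obs 6: x=1/2 → posterior Normal(365/299, 77/299)
obs 7: x=0 → posterior Normal(365/343, 11/49)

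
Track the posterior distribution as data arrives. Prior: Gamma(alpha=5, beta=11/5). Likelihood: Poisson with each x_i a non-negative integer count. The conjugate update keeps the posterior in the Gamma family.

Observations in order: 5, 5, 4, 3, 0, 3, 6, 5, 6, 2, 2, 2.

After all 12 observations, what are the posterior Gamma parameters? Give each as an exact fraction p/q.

alpha=48, beta=71/5

obs 1: x=5 → posterior Gamma(10, 16/5)
obs 2: x=5 → posterior Gamma(15, 21/5)
obs 3: x=4 → posterior Gamma(19, 26/5)
obs 4: x=3 → posterior Gamma(22, 31/5)
obs 5: x=0 → posterior Gamma(22, 36/5)
obs 6: x=3 → posterior Gamma(25, 41/5)
obs 7: x=6 → posterior Gamma(31, 46/5)
obs 8: x=5 → posterior Gamma(36, 51/5)
obs 9: x=6 → posterior Gamma(42, 56/5)
obs 10: x=2 → posterior Gamma(44, 61/5)
obs 11: x=2 → posterior Gamma(46, 66/5)
obs 12: x=2 → posterior Gamma(48, 71/5)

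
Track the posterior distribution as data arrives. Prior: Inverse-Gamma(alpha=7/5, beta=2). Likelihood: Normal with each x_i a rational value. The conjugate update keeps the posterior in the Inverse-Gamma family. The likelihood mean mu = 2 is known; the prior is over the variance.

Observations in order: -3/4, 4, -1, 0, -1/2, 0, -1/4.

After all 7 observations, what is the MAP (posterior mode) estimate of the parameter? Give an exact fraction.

obs 1: x=-3/4 → posterior Inverse-Gamma(19/10, 185/32)
obs 2: x=4 → posterior Inverse-Gamma(12/5, 249/32)
obs 3: x=-1 → posterior Inverse-Gamma(29/10, 393/32)
obs 4: x=0 → posterior Inverse-Gamma(17/5, 457/32)
obs 5: x=-1/2 → posterior Inverse-Gamma(39/10, 557/32)
obs 6: x=0 → posterior Inverse-Gamma(22/5, 621/32)
obs 7: x=-1/4 → posterior Inverse-Gamma(49/10, 351/16)

1755/472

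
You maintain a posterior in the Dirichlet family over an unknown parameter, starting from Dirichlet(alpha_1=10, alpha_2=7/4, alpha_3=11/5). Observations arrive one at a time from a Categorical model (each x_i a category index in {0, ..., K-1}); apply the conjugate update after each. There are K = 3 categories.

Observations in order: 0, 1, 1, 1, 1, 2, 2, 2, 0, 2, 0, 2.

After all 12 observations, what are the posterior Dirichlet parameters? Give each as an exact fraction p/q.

alpha_1=13, alpha_2=23/4, alpha_3=36/5

obs 1: x=0 → posterior Dirichlet(11, 7/4, 11/5)
obs 2: x=1 → posterior Dirichlet(11, 11/4, 11/5)
obs 3: x=1 → posterior Dirichlet(11, 15/4, 11/5)
obs 4: x=1 → posterior Dirichlet(11, 19/4, 11/5)
obs 5: x=1 → posterior Dirichlet(11, 23/4, 11/5)
obs 6: x=2 → posterior Dirichlet(11, 23/4, 16/5)
obs 7: x=2 → posterior Dirichlet(11, 23/4, 21/5)
obs 8: x=2 → posterior Dirichlet(11, 23/4, 26/5)
obs 9: x=0 → posterior Dirichlet(12, 23/4, 26/5)
obs 10: x=2 → posterior Dirichlet(12, 23/4, 31/5)
obs 11: x=0 → posterior Dirichlet(13, 23/4, 31/5)
obs 12: x=2 → posterior Dirichlet(13, 23/4, 36/5)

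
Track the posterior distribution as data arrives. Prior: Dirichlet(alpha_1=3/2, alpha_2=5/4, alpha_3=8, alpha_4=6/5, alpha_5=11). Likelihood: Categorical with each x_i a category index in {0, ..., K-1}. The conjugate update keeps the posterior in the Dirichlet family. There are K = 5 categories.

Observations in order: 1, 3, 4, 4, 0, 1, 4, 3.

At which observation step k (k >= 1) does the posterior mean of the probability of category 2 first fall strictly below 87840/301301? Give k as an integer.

k = 5

obs 1: x=1 → posterior Dirichlet(3/2, 9/4, 8, 6/5, 11)
obs 2: x=3 → posterior Dirichlet(3/2, 9/4, 8, 11/5, 11)
obs 3: x=4 → posterior Dirichlet(3/2, 9/4, 8, 11/5, 12)
obs 4: x=4 → posterior Dirichlet(3/2, 9/4, 8, 11/5, 13)
obs 5: x=0 → posterior Dirichlet(5/2, 9/4, 8, 11/5, 13)
obs 6: x=1 → posterior Dirichlet(5/2, 13/4, 8, 11/5, 13)
obs 7: x=4 → posterior Dirichlet(5/2, 13/4, 8, 11/5, 14)
obs 8: x=3 → posterior Dirichlet(5/2, 13/4, 8, 16/5, 14)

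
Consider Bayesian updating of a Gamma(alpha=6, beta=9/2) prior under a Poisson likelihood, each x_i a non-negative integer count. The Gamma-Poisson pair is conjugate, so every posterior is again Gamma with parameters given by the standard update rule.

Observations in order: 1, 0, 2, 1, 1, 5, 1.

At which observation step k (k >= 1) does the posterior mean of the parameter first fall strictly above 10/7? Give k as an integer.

obs 1: x=1 → posterior Gamma(7, 11/2)
obs 2: x=0 → posterior Gamma(7, 13/2)
obs 3: x=2 → posterior Gamma(9, 15/2)
obs 4: x=1 → posterior Gamma(10, 17/2)
obs 5: x=1 → posterior Gamma(11, 19/2)
obs 6: x=5 → posterior Gamma(16, 21/2)
obs 7: x=1 → posterior Gamma(17, 23/2)

k = 6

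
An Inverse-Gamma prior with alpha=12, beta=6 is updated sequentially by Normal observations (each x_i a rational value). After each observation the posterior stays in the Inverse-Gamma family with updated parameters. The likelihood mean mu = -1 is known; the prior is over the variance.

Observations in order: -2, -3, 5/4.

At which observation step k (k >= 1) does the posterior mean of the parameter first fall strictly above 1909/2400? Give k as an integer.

obs 1: x=-2 → posterior Inverse-Gamma(25/2, 13/2)
obs 2: x=-3 → posterior Inverse-Gamma(13, 17/2)
obs 3: x=5/4 → posterior Inverse-Gamma(27/2, 353/32)

k = 3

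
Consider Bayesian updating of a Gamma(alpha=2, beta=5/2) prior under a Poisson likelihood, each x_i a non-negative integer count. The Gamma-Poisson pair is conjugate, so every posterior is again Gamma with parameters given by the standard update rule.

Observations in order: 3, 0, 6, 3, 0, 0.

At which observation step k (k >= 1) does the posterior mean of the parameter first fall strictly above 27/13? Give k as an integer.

obs 1: x=3 → posterior Gamma(5, 7/2)
obs 2: x=0 → posterior Gamma(5, 9/2)
obs 3: x=6 → posterior Gamma(11, 11/2)
obs 4: x=3 → posterior Gamma(14, 13/2)
obs 5: x=0 → posterior Gamma(14, 15/2)
obs 6: x=0 → posterior Gamma(14, 17/2)

k = 4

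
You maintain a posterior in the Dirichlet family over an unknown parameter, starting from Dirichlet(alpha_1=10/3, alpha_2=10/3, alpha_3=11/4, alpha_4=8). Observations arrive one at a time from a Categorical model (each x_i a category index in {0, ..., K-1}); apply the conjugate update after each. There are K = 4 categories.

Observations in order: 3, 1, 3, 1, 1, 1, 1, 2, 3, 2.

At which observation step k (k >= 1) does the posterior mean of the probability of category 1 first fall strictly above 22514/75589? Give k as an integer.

obs 1: x=3 → posterior Dirichlet(10/3, 10/3, 11/4, 9)
obs 2: x=1 → posterior Dirichlet(10/3, 13/3, 11/4, 9)
obs 3: x=3 → posterior Dirichlet(10/3, 13/3, 11/4, 10)
obs 4: x=1 → posterior Dirichlet(10/3, 16/3, 11/4, 10)
obs 5: x=1 → posterior Dirichlet(10/3, 19/3, 11/4, 10)
obs 6: x=1 → posterior Dirichlet(10/3, 22/3, 11/4, 10)
obs 7: x=1 → posterior Dirichlet(10/3, 25/3, 11/4, 10)
obs 8: x=2 → posterior Dirichlet(10/3, 25/3, 15/4, 10)
obs 9: x=3 → posterior Dirichlet(10/3, 25/3, 15/4, 11)
obs 10: x=2 → posterior Dirichlet(10/3, 25/3, 19/4, 11)

k = 6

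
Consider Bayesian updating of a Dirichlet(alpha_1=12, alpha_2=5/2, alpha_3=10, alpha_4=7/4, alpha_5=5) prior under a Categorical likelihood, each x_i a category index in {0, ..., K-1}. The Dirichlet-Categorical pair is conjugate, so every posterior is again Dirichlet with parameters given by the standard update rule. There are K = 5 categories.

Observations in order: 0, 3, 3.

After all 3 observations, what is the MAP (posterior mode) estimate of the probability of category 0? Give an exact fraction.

obs 1: x=0 → posterior Dirichlet(13, 5/2, 10, 7/4, 5)
obs 2: x=3 → posterior Dirichlet(13, 5/2, 10, 11/4, 5)
obs 3: x=3 → posterior Dirichlet(13, 5/2, 10, 15/4, 5)

16/39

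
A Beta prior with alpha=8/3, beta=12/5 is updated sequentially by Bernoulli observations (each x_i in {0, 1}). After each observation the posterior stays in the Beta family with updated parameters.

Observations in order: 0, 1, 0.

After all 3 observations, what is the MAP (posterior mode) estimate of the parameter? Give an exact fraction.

obs 1: x=0 → posterior Beta(8/3, 17/5)
obs 2: x=1 → posterior Beta(11/3, 17/5)
obs 3: x=0 → posterior Beta(11/3, 22/5)

40/91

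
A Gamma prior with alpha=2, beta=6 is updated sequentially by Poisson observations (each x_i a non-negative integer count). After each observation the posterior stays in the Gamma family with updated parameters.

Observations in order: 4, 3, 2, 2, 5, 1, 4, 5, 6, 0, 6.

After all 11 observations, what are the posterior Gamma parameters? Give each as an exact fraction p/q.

alpha=40, beta=17

obs 1: x=4 → posterior Gamma(6, 7)
obs 2: x=3 → posterior Gamma(9, 8)
obs 3: x=2 → posterior Gamma(11, 9)
obs 4: x=2 → posterior Gamma(13, 10)
obs 5: x=5 → posterior Gamma(18, 11)
obs 6: x=1 → posterior Gamma(19, 12)
obs 7: x=4 → posterior Gamma(23, 13)
obs 8: x=5 → posterior Gamma(28, 14)
obs 9: x=6 → posterior Gamma(34, 15)
obs 10: x=0 → posterior Gamma(34, 16)
obs 11: x=6 → posterior Gamma(40, 17)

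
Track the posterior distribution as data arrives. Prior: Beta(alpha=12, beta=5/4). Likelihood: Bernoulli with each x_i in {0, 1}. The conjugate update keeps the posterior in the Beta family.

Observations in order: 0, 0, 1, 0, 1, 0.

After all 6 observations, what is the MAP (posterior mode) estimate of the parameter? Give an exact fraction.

obs 1: x=0 → posterior Beta(12, 9/4)
obs 2: x=0 → posterior Beta(12, 13/4)
obs 3: x=1 → posterior Beta(13, 13/4)
obs 4: x=0 → posterior Beta(13, 17/4)
obs 5: x=1 → posterior Beta(14, 17/4)
obs 6: x=0 → posterior Beta(14, 21/4)

52/69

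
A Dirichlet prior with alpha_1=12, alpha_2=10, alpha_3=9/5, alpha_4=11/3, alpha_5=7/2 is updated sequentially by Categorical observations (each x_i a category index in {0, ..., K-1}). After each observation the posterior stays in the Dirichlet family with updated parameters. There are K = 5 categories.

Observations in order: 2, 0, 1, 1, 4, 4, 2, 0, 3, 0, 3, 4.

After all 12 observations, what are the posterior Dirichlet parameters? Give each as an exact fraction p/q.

alpha_1=15, alpha_2=12, alpha_3=19/5, alpha_4=17/3, alpha_5=13/2

obs 1: x=2 → posterior Dirichlet(12, 10, 14/5, 11/3, 7/2)
obs 2: x=0 → posterior Dirichlet(13, 10, 14/5, 11/3, 7/2)
obs 3: x=1 → posterior Dirichlet(13, 11, 14/5, 11/3, 7/2)
obs 4: x=1 → posterior Dirichlet(13, 12, 14/5, 11/3, 7/2)
obs 5: x=4 → posterior Dirichlet(13, 12, 14/5, 11/3, 9/2)
obs 6: x=4 → posterior Dirichlet(13, 12, 14/5, 11/3, 11/2)
obs 7: x=2 → posterior Dirichlet(13, 12, 19/5, 11/3, 11/2)
obs 8: x=0 → posterior Dirichlet(14, 12, 19/5, 11/3, 11/2)
obs 9: x=3 → posterior Dirichlet(14, 12, 19/5, 14/3, 11/2)
obs 10: x=0 → posterior Dirichlet(15, 12, 19/5, 14/3, 11/2)
obs 11: x=3 → posterior Dirichlet(15, 12, 19/5, 17/3, 11/2)
obs 12: x=4 → posterior Dirichlet(15, 12, 19/5, 17/3, 13/2)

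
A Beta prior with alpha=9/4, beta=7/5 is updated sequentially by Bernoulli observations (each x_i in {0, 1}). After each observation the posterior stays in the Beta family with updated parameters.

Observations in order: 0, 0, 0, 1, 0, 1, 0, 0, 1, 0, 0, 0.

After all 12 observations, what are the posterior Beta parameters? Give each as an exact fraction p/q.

obs 1: x=0 → posterior Beta(9/4, 12/5)
obs 2: x=0 → posterior Beta(9/4, 17/5)
obs 3: x=0 → posterior Beta(9/4, 22/5)
obs 4: x=1 → posterior Beta(13/4, 22/5)
obs 5: x=0 → posterior Beta(13/4, 27/5)
obs 6: x=1 → posterior Beta(17/4, 27/5)
obs 7: x=0 → posterior Beta(17/4, 32/5)
obs 8: x=0 → posterior Beta(17/4, 37/5)
obs 9: x=1 → posterior Beta(21/4, 37/5)
obs 10: x=0 → posterior Beta(21/4, 42/5)
obs 11: x=0 → posterior Beta(21/4, 47/5)
obs 12: x=0 → posterior Beta(21/4, 52/5)

alpha=21/4, beta=52/5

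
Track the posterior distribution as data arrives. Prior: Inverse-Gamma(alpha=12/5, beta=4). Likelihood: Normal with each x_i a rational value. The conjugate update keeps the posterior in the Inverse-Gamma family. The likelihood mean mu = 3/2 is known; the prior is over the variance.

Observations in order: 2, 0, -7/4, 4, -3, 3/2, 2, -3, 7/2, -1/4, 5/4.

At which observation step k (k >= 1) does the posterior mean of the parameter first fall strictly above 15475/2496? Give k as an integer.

obs 1: x=2 → posterior Inverse-Gamma(29/10, 33/8)
obs 2: x=0 → posterior Inverse-Gamma(17/5, 21/4)
obs 3: x=-7/4 → posterior Inverse-Gamma(39/10, 337/32)
obs 4: x=4 → posterior Inverse-Gamma(22/5, 437/32)
obs 5: x=-3 → posterior Inverse-Gamma(49/10, 761/32)
obs 6: x=3/2 → posterior Inverse-Gamma(27/5, 761/32)
obs 7: x=2 → posterior Inverse-Gamma(59/10, 765/32)
obs 8: x=-3 → posterior Inverse-Gamma(32/5, 1089/32)
obs 9: x=7/2 → posterior Inverse-Gamma(69/10, 1153/32)
obs 10: x=-1/4 → posterior Inverse-Gamma(37/5, 601/16)
obs 11: x=5/4 → posterior Inverse-Gamma(79/10, 1203/32)

k = 8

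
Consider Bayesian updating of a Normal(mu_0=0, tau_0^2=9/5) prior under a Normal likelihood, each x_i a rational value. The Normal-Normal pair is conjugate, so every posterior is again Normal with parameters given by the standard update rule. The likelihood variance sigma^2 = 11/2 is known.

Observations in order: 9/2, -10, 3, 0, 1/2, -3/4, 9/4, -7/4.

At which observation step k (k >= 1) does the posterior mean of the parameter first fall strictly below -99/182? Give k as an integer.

k = 2

obs 1: x=9/2 → posterior Normal(81/73, 99/73)
obs 2: x=-10 → posterior Normal(-99/91, 99/91)
obs 3: x=3 → posterior Normal(-45/109, 99/109)
obs 4: x=0 → posterior Normal(-45/127, 99/127)
obs 5: x=1/2 → posterior Normal(-36/145, 99/145)
obs 6: x=-3/4 → posterior Normal(-99/326, 99/163)
obs 7: x=9/4 → posterior Normal(-9/181, 99/181)
obs 8: x=-7/4 → posterior Normal(-81/398, 99/199)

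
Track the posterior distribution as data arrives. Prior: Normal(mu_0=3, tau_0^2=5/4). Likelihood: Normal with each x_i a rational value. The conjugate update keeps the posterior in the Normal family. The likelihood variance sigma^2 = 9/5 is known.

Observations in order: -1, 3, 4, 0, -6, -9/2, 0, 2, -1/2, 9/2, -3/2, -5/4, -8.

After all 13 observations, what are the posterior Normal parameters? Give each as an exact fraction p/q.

mu_0=-493/1444, tau_0^2=45/361

obs 1: x=-1 → posterior Normal(83/61, 45/61)
obs 2: x=3 → posterior Normal(79/43, 45/86)
obs 3: x=4 → posterior Normal(86/37, 15/37)
obs 4: x=0 → posterior Normal(129/68, 45/136)
obs 5: x=-6 → posterior Normal(108/161, 45/161)
obs 6: x=-9/2 → posterior Normal(-3/124, 15/62)
obs 7: x=0 → posterior Normal(-9/422, 45/211)
obs 8: x=2 → posterior Normal(91/472, 45/236)
obs 9: x=-1/2 → posterior Normal(11/87, 5/29)
obs 10: x=9/2 → posterior Normal(291/572, 45/286)
obs 11: x=-3/2 → posterior Normal(108/311, 45/311)
obs 12: x=-5/4 → posterior Normal(307/1344, 15/112)
obs 13: x=-8 → posterior Normal(-493/1444, 45/361)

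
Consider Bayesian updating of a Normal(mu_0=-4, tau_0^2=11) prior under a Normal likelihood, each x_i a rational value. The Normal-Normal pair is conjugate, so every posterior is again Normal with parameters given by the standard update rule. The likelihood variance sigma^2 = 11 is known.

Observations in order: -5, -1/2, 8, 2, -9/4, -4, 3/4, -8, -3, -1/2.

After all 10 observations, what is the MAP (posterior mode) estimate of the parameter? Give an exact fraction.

-3/2

obs 1: x=-5 → posterior Normal(-9/2, 11/2)
obs 2: x=-1/2 → posterior Normal(-19/6, 11/3)
obs 3: x=8 → posterior Normal(-3/8, 11/4)
obs 4: x=2 → posterior Normal(1/10, 11/5)
obs 5: x=-9/4 → posterior Normal(-7/24, 11/6)
obs 6: x=-4 → posterior Normal(-23/28, 11/7)
obs 7: x=3/4 → posterior Normal(-5/8, 11/8)
obs 8: x=-8 → posterior Normal(-13/9, 11/9)
obs 9: x=-3 → posterior Normal(-8/5, 11/10)
obs 10: x=-1/2 → posterior Normal(-3/2, 1)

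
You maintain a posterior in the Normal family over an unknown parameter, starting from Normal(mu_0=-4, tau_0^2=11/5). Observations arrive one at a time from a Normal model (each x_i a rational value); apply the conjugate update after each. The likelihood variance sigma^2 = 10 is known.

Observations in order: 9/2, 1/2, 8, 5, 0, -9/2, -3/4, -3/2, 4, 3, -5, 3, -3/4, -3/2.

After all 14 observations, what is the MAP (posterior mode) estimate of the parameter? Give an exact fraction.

obs 1: x=9/2 → posterior Normal(-301/122, 110/61)
obs 2: x=1/2 → posterior Normal(-145/72, 55/36)
obs 3: x=8 → posterior Normal(-57/83, 110/83)
obs 4: x=5 → posterior Normal(-1/47, 55/47)
obs 5: x=0 → posterior Normal(-2/105, 22/21)
obs 6: x=-9/2 → posterior Normal(-103/232, 55/58)
obs 7: x=-3/4 → posterior Normal(-239/508, 110/127)
obs 8: x=-3/2 → posterior Normal(-305/552, 55/69)
obs 9: x=4 → posterior Normal(-129/596, 110/149)
obs 10: x=3 → posterior Normal(3/640, 11/16)
obs 11: x=-5 → posterior Normal(-217/684, 110/171)
obs 12: x=3 → posterior Normal(-85/728, 55/91)
obs 13: x=-3/4 → posterior Normal(-59/386, 110/193)
obs 14: x=-3/2 → posterior Normal(-23/102, 55/102)

-23/102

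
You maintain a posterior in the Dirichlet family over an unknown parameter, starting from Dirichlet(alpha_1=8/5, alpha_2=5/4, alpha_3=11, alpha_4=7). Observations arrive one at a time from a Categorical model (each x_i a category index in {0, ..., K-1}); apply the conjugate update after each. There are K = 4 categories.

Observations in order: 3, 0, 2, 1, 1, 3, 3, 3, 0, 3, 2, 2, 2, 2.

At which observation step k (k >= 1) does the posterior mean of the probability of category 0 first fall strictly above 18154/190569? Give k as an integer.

obs 1: x=3 → posterior Dirichlet(8/5, 5/4, 11, 8)
obs 2: x=0 → posterior Dirichlet(13/5, 5/4, 11, 8)
obs 3: x=2 → posterior Dirichlet(13/5, 5/4, 12, 8)
obs 4: x=1 → posterior Dirichlet(13/5, 9/4, 12, 8)
obs 5: x=1 → posterior Dirichlet(13/5, 13/4, 12, 8)
obs 6: x=3 → posterior Dirichlet(13/5, 13/4, 12, 9)
obs 7: x=3 → posterior Dirichlet(13/5, 13/4, 12, 10)
obs 8: x=3 → posterior Dirichlet(13/5, 13/4, 12, 11)
obs 9: x=0 → posterior Dirichlet(18/5, 13/4, 12, 11)
obs 10: x=3 → posterior Dirichlet(18/5, 13/4, 12, 12)
obs 11: x=2 → posterior Dirichlet(18/5, 13/4, 13, 12)
obs 12: x=2 → posterior Dirichlet(18/5, 13/4, 14, 12)
obs 13: x=2 → posterior Dirichlet(18/5, 13/4, 15, 12)
obs 14: x=2 → posterior Dirichlet(18/5, 13/4, 16, 12)

k = 2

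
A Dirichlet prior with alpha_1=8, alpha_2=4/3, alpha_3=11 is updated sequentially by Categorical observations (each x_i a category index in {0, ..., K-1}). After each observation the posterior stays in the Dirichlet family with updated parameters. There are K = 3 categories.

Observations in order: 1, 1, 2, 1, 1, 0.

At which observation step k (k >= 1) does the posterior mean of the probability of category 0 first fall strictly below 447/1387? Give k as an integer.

obs 1: x=1 → posterior Dirichlet(8, 7/3, 11)
obs 2: x=1 → posterior Dirichlet(8, 10/3, 11)
obs 3: x=2 → posterior Dirichlet(8, 10/3, 12)
obs 4: x=1 → posterior Dirichlet(8, 13/3, 12)
obs 5: x=1 → posterior Dirichlet(8, 16/3, 12)
obs 6: x=0 → posterior Dirichlet(9, 16/3, 12)

k = 5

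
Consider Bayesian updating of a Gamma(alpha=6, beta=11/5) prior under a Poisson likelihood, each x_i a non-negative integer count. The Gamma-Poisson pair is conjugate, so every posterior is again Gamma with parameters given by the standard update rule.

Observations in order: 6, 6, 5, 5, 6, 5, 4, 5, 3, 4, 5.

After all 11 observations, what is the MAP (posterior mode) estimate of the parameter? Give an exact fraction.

obs 1: x=6 → posterior Gamma(12, 16/5)
obs 2: x=6 → posterior Gamma(18, 21/5)
obs 3: x=5 → posterior Gamma(23, 26/5)
obs 4: x=5 → posterior Gamma(28, 31/5)
obs 5: x=6 → posterior Gamma(34, 36/5)
obs 6: x=5 → posterior Gamma(39, 41/5)
obs 7: x=4 → posterior Gamma(43, 46/5)
obs 8: x=5 → posterior Gamma(48, 51/5)
obs 9: x=3 → posterior Gamma(51, 56/5)
obs 10: x=4 → posterior Gamma(55, 61/5)
obs 11: x=5 → posterior Gamma(60, 66/5)

295/66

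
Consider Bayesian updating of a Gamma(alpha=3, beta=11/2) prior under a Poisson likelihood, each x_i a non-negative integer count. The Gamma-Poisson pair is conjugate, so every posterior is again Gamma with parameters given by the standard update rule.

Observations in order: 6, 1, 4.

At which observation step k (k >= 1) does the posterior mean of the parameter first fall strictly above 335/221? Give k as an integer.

obs 1: x=6 → posterior Gamma(9, 13/2)
obs 2: x=1 → posterior Gamma(10, 15/2)
obs 3: x=4 → posterior Gamma(14, 17/2)

k = 3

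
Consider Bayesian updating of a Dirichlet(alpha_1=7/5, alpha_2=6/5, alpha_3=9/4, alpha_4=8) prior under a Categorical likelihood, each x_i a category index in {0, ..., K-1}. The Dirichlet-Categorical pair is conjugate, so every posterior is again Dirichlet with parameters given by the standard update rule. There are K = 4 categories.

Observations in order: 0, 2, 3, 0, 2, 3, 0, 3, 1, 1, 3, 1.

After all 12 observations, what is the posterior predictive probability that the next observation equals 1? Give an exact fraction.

12/71

obs 1: x=0 → posterior Dirichlet(12/5, 6/5, 9/4, 8)
obs 2: x=2 → posterior Dirichlet(12/5, 6/5, 13/4, 8)
obs 3: x=3 → posterior Dirichlet(12/5, 6/5, 13/4, 9)
obs 4: x=0 → posterior Dirichlet(17/5, 6/5, 13/4, 9)
obs 5: x=2 → posterior Dirichlet(17/5, 6/5, 17/4, 9)
obs 6: x=3 → posterior Dirichlet(17/5, 6/5, 17/4, 10)
obs 7: x=0 → posterior Dirichlet(22/5, 6/5, 17/4, 10)
obs 8: x=3 → posterior Dirichlet(22/5, 6/5, 17/4, 11)
obs 9: x=1 → posterior Dirichlet(22/5, 11/5, 17/4, 11)
obs 10: x=1 → posterior Dirichlet(22/5, 16/5, 17/4, 11)
obs 11: x=3 → posterior Dirichlet(22/5, 16/5, 17/4, 12)
obs 12: x=1 → posterior Dirichlet(22/5, 21/5, 17/4, 12)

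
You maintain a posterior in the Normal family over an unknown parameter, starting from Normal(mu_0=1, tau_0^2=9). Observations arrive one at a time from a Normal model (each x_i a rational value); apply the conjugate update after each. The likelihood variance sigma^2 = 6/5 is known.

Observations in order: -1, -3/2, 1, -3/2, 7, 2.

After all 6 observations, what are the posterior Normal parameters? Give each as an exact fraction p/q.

mu_0=1, tau_0^2=9/46

obs 1: x=-1 → posterior Normal(-13/17, 18/17)
obs 2: x=-3/2 → posterior Normal(-71/64, 9/16)
obs 3: x=1 → posterior Normal(-41/94, 18/47)
obs 4: x=-3/2 → posterior Normal(-43/62, 9/31)
obs 5: x=7 → posterior Normal(62/77, 18/77)
obs 6: x=2 → posterior Normal(1, 9/46)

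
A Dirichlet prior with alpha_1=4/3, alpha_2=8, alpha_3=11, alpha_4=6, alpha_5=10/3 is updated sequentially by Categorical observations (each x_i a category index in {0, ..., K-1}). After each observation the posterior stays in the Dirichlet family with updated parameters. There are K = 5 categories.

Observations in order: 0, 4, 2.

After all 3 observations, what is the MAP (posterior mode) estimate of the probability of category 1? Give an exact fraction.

21/83

obs 1: x=0 → posterior Dirichlet(7/3, 8, 11, 6, 10/3)
obs 2: x=4 → posterior Dirichlet(7/3, 8, 11, 6, 13/3)
obs 3: x=2 → posterior Dirichlet(7/3, 8, 12, 6, 13/3)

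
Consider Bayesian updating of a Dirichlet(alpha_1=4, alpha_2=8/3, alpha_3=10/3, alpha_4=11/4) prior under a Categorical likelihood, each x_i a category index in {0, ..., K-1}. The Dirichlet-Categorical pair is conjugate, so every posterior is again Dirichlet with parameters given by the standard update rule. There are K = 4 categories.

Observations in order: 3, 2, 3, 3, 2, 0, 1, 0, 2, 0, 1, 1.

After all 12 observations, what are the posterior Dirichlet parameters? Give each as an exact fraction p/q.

alpha_1=7, alpha_2=17/3, alpha_3=19/3, alpha_4=23/4

obs 1: x=3 → posterior Dirichlet(4, 8/3, 10/3, 15/4)
obs 2: x=2 → posterior Dirichlet(4, 8/3, 13/3, 15/4)
obs 3: x=3 → posterior Dirichlet(4, 8/3, 13/3, 19/4)
obs 4: x=3 → posterior Dirichlet(4, 8/3, 13/3, 23/4)
obs 5: x=2 → posterior Dirichlet(4, 8/3, 16/3, 23/4)
obs 6: x=0 → posterior Dirichlet(5, 8/3, 16/3, 23/4)
obs 7: x=1 → posterior Dirichlet(5, 11/3, 16/3, 23/4)
obs 8: x=0 → posterior Dirichlet(6, 11/3, 16/3, 23/4)
obs 9: x=2 → posterior Dirichlet(6, 11/3, 19/3, 23/4)
obs 10: x=0 → posterior Dirichlet(7, 11/3, 19/3, 23/4)
obs 11: x=1 → posterior Dirichlet(7, 14/3, 19/3, 23/4)
obs 12: x=1 → posterior Dirichlet(7, 17/3, 19/3, 23/4)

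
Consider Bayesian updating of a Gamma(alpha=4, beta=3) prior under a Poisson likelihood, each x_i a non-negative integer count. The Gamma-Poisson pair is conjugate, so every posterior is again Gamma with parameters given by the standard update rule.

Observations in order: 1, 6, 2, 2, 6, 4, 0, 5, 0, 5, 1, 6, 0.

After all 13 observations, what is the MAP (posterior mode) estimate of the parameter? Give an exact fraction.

obs 1: x=1 → posterior Gamma(5, 4)
obs 2: x=6 → posterior Gamma(11, 5)
obs 3: x=2 → posterior Gamma(13, 6)
obs 4: x=2 → posterior Gamma(15, 7)
obs 5: x=6 → posterior Gamma(21, 8)
obs 6: x=4 → posterior Gamma(25, 9)
obs 7: x=0 → posterior Gamma(25, 10)
obs 8: x=5 → posterior Gamma(30, 11)
obs 9: x=0 → posterior Gamma(30, 12)
obs 10: x=5 → posterior Gamma(35, 13)
obs 11: x=1 → posterior Gamma(36, 14)
obs 12: x=6 → posterior Gamma(42, 15)
obs 13: x=0 → posterior Gamma(42, 16)

41/16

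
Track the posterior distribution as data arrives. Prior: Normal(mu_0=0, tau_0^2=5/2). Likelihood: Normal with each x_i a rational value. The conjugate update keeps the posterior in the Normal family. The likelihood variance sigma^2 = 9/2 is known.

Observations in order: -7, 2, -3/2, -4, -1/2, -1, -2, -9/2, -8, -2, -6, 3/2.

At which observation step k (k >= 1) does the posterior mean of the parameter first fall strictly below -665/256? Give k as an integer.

k = 11

obs 1: x=-7 → posterior Normal(-5/2, 45/28)
obs 2: x=2 → posterior Normal(-25/19, 45/38)
obs 3: x=-3/2 → posterior Normal(-65/48, 15/16)
obs 4: x=-4 → posterior Normal(-105/58, 45/58)
obs 5: x=-1/2 → posterior Normal(-55/34, 45/68)
obs 6: x=-1 → posterior Normal(-20/13, 15/26)
obs 7: x=-2 → posterior Normal(-35/22, 45/88)
obs 8: x=-9/2 → posterior Normal(-185/98, 45/98)
obs 9: x=-8 → posterior Normal(-265/108, 5/12)
obs 10: x=-2 → posterior Normal(-285/118, 45/118)
obs 11: x=-6 → posterior Normal(-345/128, 45/128)
obs 12: x=3/2 → posterior Normal(-55/23, 15/46)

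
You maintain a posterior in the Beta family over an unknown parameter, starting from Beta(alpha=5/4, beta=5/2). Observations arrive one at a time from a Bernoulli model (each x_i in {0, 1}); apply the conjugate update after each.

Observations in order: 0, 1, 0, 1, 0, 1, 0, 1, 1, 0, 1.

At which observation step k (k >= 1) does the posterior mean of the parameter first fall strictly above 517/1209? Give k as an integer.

obs 1: x=0 → posterior Beta(5/4, 7/2)
obs 2: x=1 → posterior Beta(9/4, 7/2)
obs 3: x=0 → posterior Beta(9/4, 9/2)
obs 4: x=1 → posterior Beta(13/4, 9/2)
obs 5: x=0 → posterior Beta(13/4, 11/2)
obs 6: x=1 → posterior Beta(17/4, 11/2)
obs 7: x=0 → posterior Beta(17/4, 13/2)
obs 8: x=1 → posterior Beta(21/4, 13/2)
obs 9: x=1 → posterior Beta(25/4, 13/2)
obs 10: x=0 → posterior Beta(25/4, 15/2)
obs 11: x=1 → posterior Beta(29/4, 15/2)

k = 6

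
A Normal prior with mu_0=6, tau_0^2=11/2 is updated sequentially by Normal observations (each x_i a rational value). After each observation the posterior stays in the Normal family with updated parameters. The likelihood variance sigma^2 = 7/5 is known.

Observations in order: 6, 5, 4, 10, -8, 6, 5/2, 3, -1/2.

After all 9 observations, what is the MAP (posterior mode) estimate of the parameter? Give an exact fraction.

1624/509

obs 1: x=6 → posterior Normal(6, 77/69)
obs 2: x=5 → posterior Normal(689/124, 77/124)
obs 3: x=4 → posterior Normal(909/179, 77/179)
obs 4: x=10 → posterior Normal(1459/234, 77/234)
obs 5: x=-8 → posterior Normal(1019/289, 77/289)
obs 6: x=6 → posterior Normal(1349/344, 77/344)
obs 7: x=5/2 → posterior Normal(991/266, 11/57)
obs 8: x=3 → posterior Normal(3303/908, 77/454)
obs 9: x=-1/2 → posterior Normal(1624/509, 77/509)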